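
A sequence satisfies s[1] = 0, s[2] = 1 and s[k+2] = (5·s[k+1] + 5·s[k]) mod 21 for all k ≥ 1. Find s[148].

9

We have s[1] = 0,  s[2] = 1,  s[3] = 5,  s[4] = 9,  s[5] = 7,  s[6] = 17,  s[7] = 15,  s[8] = 13,  s[9] = 14,  s[10] = 9,  s[11] = 10,  s[12] = 11,  s[13] = 0,  s[14] = 13,  s[15] = 2,  s[16] = 12,  s[17] = 7,  s[18] = 11,  s[19] = 6,  s[20] = 1,  s[21] = 14,  s[22] = 12,  s[23] = 4,  s[24] = 17,  s[25] = 0,  s[26] = 1.
Since (s[25], s[26]) = (s[1], s[2]) = (0, 1) (two consecutive terms determine the rest), the sequence is periodic with period 24.
So s[148] = s[1 + ((148-1) mod 24)] = s[4] = 9.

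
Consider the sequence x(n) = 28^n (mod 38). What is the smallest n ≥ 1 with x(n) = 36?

8

We have x(0) = 1, x(1) = 28, x(2) = 24, x(3) = 26, x(4) = 6, x(5) = 16, x(6) = 30, x(7) = 4, x(8) = 36, x(9) = 20, x(10) = 28.
Since x(10) = x(1) = 28, the sequence is eventually periodic: after a pre-period of length 1 it cycles with period 9.
The value 36 first appears (with n ≥ 1) at x(8).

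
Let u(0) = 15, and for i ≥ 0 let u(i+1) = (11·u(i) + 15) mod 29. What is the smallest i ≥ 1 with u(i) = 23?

2

Listing terms: u(0) = 15, u(1) = 6, u(2) = 23, u(3) = 7, u(4) = 5, u(5) = 12, u(6) = 2, u(7) = 8, u(8) = 16, u(9) = 17, u(10) = 28, u(11) = 4, u(12) = 1, u(13) = 26, u(14) = 11, u(15) = 20, u(16) = 3, u(17) = 19, u(18) = 21, u(19) = 14, u(20) = 24, u(21) = 18, u(22) = 10, u(23) = 9, u(24) = 27, u(25) = 22, u(26) = 25, u(27) = 0, u(28) = 15.
The sequence repeats with period 28.
The value 23 first appears (with i ≥ 1) at u(2).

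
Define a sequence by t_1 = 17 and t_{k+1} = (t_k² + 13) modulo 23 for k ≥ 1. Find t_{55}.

Listing terms: t_1 = 17, t_2 = 3, t_3 = 22, t_4 = 14, t_5 = 2, t_6 = 17.
The sequence repeats with period 5.
So t_{55} = t_{1 + ((55-1) mod 5)} = t_5 = 2.

2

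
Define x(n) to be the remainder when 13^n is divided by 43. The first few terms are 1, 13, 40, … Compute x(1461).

41

x(0) = 1; x(1) = 13; x(2) = 40; x(3) = 4; x(4) = 9; x(5) = 31; x(6) = 16; x(7) = 36; x(8) = 38; x(9) = 21; x(10) = 15; x(11) = 23; x(12) = 41; x(13) = 17; x(14) = 6; x(15) = 35; x(16) = 25; x(17) = 24; x(18) = 11; x(19) = 14; x(20) = 10; x(21) = 1.
Since x(21) = x(0) = 1, the sequence is periodic with period 21.
(1461 - 0) mod 21 = 12, so x(1461) = x(12) = 41.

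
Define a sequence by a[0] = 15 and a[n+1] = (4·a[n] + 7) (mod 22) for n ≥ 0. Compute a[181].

a[0] = 15; a[1] = 1; a[2] = 11; a[3] = 7; a[4] = 13; a[5] = 15.
Since a[5] = a[0] = 15, the sequence is periodic with period 5.
(181 - 0) mod 5 = 1, so a[181] = a[1] = 1.

1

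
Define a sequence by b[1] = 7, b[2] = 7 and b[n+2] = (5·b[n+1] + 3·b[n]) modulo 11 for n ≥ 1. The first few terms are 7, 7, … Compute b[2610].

9

Listing terms: b[1] = 7; b[2] = 7; b[3] = 1; b[4] = 4; b[5] = 1; b[6] = 6; b[7] = 0; b[8] = 7; b[9] = 2; b[10] = 9; b[11] = 7; b[12] = 7.
The sequence repeats with period 10.
(2610 - 1) mod 10 = 9, so b[2610] = b[10] = 9.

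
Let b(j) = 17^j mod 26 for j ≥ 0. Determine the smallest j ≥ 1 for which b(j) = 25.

Computing terms: b(0) = 1; b(1) = 17; b(2) = 3; b(3) = 25; b(4) = 9; b(5) = 23; b(6) = 1.
Since b(6) = b(0) = 1, the sequence is periodic with period 6.
The value 25 first appears (with j ≥ 1) at b(3).

3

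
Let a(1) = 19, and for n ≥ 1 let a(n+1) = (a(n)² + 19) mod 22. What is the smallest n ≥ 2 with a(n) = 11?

We have a(1) = 19, a(2) = 6, a(3) = 11, a(4) = 8, a(5) = 17, a(6) = 0, a(7) = 19.
Since a(7) = a(1) = 19, the sequence is periodic with period 6.
The value 11 first appears (with n ≥ 2) at a(3).

3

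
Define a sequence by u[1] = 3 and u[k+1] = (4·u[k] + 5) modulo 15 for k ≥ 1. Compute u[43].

We have u[1] = 3, u[2] = 2, u[3] = 13, u[4] = 12, u[5] = 8, u[6] = 7, u[7] = 3.
Since u[7] = u[1] = 3, the sequence is periodic with period 6.
(43 - 1) mod 6 = 0, so u[43] = u[1] = 3.

3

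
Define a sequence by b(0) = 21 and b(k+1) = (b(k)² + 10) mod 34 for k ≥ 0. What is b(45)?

Listing terms: b(0) = 21; b(1) = 9; b(2) = 23; b(3) = 29; b(4) = 1; b(5) = 11; b(6) = 29.
Since b(6) = b(3) = 29, the sequence is eventually periodic: after a pre-period of length 3 it cycles with period 3.
For k ≥ 3, b(k) depends only on (k - 3) mod 3. (45 - 3) mod 3 = 0, so b(45) = b(3) = 29.

29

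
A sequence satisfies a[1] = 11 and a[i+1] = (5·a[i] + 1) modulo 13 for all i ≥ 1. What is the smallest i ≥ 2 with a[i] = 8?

3

Computing terms: a[1] = 11,  a[2] = 4,  a[3] = 8,  a[4] = 2,  a[5] = 11.
Since a[5] = a[1] = 11, the sequence is periodic with period 4.
The value 8 first appears (with i ≥ 2) at a[3].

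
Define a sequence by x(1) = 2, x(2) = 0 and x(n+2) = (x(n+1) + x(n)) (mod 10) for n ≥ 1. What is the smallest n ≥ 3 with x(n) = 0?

x(1) = 2; x(2) = 0; x(3) = 2; x(4) = 2; x(5) = 4; x(6) = 6; x(7) = 0; x(8) = 6; x(9) = 6; x(10) = 2; x(11) = 8; x(12) = 0; x(13) = 8; x(14) = 8; x(15) = 6; x(16) = 4; x(17) = 0; x(18) = 4; x(19) = 4; x(20) = 8; x(21) = 2; x(22) = 0.
Since (x(21), x(22)) = (x(1), x(2)) = (2, 0) (two consecutive terms determine the rest), the sequence is periodic with period 20.
The value 0 first appears (with n ≥ 3) at x(7).

7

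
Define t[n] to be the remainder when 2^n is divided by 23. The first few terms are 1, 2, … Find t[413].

Listing terms: t[0] = 1,  t[1] = 2,  t[2] = 4,  t[3] = 8,  t[4] = 16,  t[5] = 9,  t[6] = 18,  t[7] = 13,  t[8] = 3,  t[9] = 6,  t[10] = 12,  t[11] = 1.
Since t[11] = t[0] = 1, the sequence is periodic with period 11.
(413 - 0) mod 11 = 6, so t[413] = t[6] = 18.

18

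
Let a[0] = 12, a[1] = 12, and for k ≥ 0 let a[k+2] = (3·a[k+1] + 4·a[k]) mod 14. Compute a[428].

a[0] = 12,  a[1] = 12,  a[2] = 0,  a[3] = 6,  a[4] = 4,  a[5] = 8,  a[6] = 12,  a[7] = 12.
The sequence repeats with period 6.
(428 - 0) mod 6 = 2, so a[428] = a[2] = 0.

0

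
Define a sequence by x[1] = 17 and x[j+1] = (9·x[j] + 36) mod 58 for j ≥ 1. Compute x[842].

We have x[1] = 17; x[2] = 15; x[3] = 55; x[4] = 9; x[5] = 1; x[6] = 45; x[7] = 35; x[8] = 3; x[9] = 5; x[10] = 23; x[11] = 11; x[12] = 19; x[13] = 33; x[14] = 43; x[15] = 17.
Since x[15] = x[1] = 17, the sequence is periodic with period 14.
(842 - 1) mod 14 = 1, so x[842] = x[2] = 15.

15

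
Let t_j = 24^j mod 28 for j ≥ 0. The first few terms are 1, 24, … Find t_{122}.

Listing terms: t_0 = 1, t_1 = 24, t_2 = 16, t_3 = 20, t_4 = 4, t_5 = 12, t_6 = 8, t_7 = 24.
Since t_7 = t_1 = 24, the sequence is eventually periodic: after a pre-period of length 1 it cycles with period 6.
For j ≥ 1, t_j depends only on (j - 1) mod 6. (122 - 1) mod 6 = 1, so t_{122} = t_2 = 16.

16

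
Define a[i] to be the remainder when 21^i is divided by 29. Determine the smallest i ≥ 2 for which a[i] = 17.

21

We have a[1] = 21; a[2] = 6; a[3] = 10; a[4] = 7; a[5] = 2; a[6] = 13; a[7] = 12; a[8] = 20; a[9] = 14; a[10] = 4; a[11] = 26; a[12] = 24; a[13] = 11; a[14] = 28; a[15] = 8; a[16] = 23; a[17] = 19; a[18] = 22; a[19] = 27; a[20] = 16; a[21] = 17; a[22] = 9; a[23] = 15; a[24] = 25; a[25] = 3; a[26] = 5; a[27] = 18; a[28] = 1; a[29] = 21.
Since a[29] = a[1] = 21, the sequence is periodic with period 28.
The value 17 first appears (with i ≥ 2) at a[21].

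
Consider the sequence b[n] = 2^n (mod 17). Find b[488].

b[1] = 2; b[2] = 4; b[3] = 8; b[4] = 16; b[5] = 15; b[6] = 13; b[7] = 9; b[8] = 1; b[9] = 2.
The sequence repeats with period 8.
So b[488] = b[1 + ((488-1) mod 8)] = b[8] = 1.

1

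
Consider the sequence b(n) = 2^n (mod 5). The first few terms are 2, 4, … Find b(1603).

3

We have b(1) = 2, b(2) = 4, b(3) = 3, b(4) = 1, b(5) = 2.
The sequence repeats with period 4.
(1603 - 1) mod 4 = 2, so b(1603) = b(3) = 3.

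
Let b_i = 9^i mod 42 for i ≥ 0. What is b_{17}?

Listing terms: b_0 = 1, b_1 = 9, b_2 = 39, b_3 = 15, b_4 = 9.
Since b_4 = b_1 = 9, the sequence is eventually periodic: after a pre-period of length 1 it cycles with period 3.
For i ≥ 1, b_i depends only on (i - 1) mod 3. (17 - 1) mod 3 = 1, so b_{17} = b_2 = 39.

39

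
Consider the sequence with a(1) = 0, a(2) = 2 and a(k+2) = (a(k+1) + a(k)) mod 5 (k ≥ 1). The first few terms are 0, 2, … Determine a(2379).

3

We have a(1) = 0,  a(2) = 2,  a(3) = 2,  a(4) = 4,  a(5) = 1,  a(6) = 0,  a(7) = 1,  a(8) = 1,  a(9) = 2,  a(10) = 3,  a(11) = 0,  a(12) = 3,  a(13) = 3,  a(14) = 1,  a(15) = 4,  a(16) = 0,  a(17) = 4,  a(18) = 4,  a(19) = 3,  a(20) = 2,  a(21) = 0,  a(22) = 2.
The sequence repeats with period 20.
(2379 - 1) mod 20 = 18, so a(2379) = a(19) = 3.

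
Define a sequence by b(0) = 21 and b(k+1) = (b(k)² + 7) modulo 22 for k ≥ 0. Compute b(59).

16

We have b(0) = 21,  b(1) = 8,  b(2) = 5,  b(3) = 10,  b(4) = 19,  b(5) = 16,  b(6) = 21.
Since b(6) = b(0) = 21, the sequence is periodic with period 6.
(59 - 0) mod 6 = 5, so b(59) = b(5) = 16.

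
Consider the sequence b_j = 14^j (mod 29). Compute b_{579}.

Computing terms: b_1 = 14,  b_2 = 22,  b_3 = 18,  b_4 = 20,  b_5 = 19,  b_6 = 5,  b_7 = 12,  b_8 = 23,  b_9 = 3,  b_{10} = 13,  b_{11} = 8,  b_{12} = 25,  b_{13} = 2,  b_{14} = 28,  b_{15} = 15,  b_{16} = 7,  b_{17} = 11,  b_{18} = 9,  b_{19} = 10,  b_{20} = 24,  b_{21} = 17,  b_{22} = 6,  b_{23} = 26,  b_{24} = 16,  b_{25} = 21,  b_{26} = 4,  b_{27} = 27,  b_{28} = 1,  b_{29} = 14.
The sequence repeats with period 28.
So b_{579} = b_{1 + ((579-1) mod 28)} = b_{19} = 10.

10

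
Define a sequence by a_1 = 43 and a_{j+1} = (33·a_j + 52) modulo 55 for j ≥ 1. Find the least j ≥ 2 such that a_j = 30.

3

a_1 = 43, a_2 = 41, a_3 = 30, a_4 = 52, a_5 = 8, a_6 = 41.
Since a_6 = a_2 = 41, the sequence is eventually periodic: after a pre-period of length 1 it cycles with period 4.
The value 30 first appears (with j ≥ 2) at a_3.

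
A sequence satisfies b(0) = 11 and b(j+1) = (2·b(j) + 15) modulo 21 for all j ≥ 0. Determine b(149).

We have b(0) = 11, b(1) = 16, b(2) = 5, b(3) = 4, b(4) = 2, b(5) = 19, b(6) = 11.
The sequence repeats with period 6.
(149 - 0) mod 6 = 5, so b(149) = b(5) = 19.

19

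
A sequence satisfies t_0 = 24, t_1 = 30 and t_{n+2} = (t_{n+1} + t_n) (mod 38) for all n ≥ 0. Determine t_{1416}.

34

Listing terms: t_0 = 24, t_1 = 30, t_2 = 16, t_3 = 8, t_4 = 24, t_5 = 32, t_6 = 18, t_7 = 12, t_8 = 30, t_9 = 4, t_{10} = 34, t_{11} = 0, t_{12} = 34, t_{13} = 34, t_{14} = 30, t_{15} = 26, t_{16} = 18, t_{17} = 6, t_{18} = 24, t_{19} = 30.
Since (t_{18}, t_{19}) = (t_0, t_1) = (24, 30) (two consecutive terms determine the rest), the sequence is periodic with period 18.
(1416 - 0) mod 18 = 12, so t_{1416} = t_{12} = 34.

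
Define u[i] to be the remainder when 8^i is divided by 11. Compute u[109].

7

We have u[0] = 1,  u[1] = 8,  u[2] = 9,  u[3] = 6,  u[4] = 4,  u[5] = 10,  u[6] = 3,  u[7] = 2,  u[8] = 5,  u[9] = 7,  u[10] = 1.
Since u[10] = u[0] = 1, the sequence is periodic with period 10.
(109 - 0) mod 10 = 9, so u[109] = u[9] = 7.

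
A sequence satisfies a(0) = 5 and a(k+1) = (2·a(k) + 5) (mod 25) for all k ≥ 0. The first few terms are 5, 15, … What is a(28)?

5

Listing terms: a(0) = 5,  a(1) = 15,  a(2) = 10,  a(3) = 0,  a(4) = 5.
The sequence repeats with period 4.
So a(28) = a(0 + ((28-0) mod 4)) = a(0) = 5.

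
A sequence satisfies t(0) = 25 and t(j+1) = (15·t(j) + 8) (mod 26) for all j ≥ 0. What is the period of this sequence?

t(0) = 25, t(1) = 19, t(2) = 7, t(3) = 9, t(4) = 13, t(5) = 21, t(6) = 11, t(7) = 17, t(8) = 3, t(9) = 1, t(10) = 23, t(11) = 15, t(12) = 25.
The sequence repeats with period 12.

12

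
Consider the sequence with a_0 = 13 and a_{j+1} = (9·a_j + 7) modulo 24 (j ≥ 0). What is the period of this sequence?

Listing terms: a_0 = 13; a_1 = 4; a_2 = 19; a_3 = 10; a_4 = 1; a_5 = 16; a_6 = 7; a_7 = 22; a_8 = 13.
Since a_8 = a_0 = 13, the sequence is periodic with period 8.

8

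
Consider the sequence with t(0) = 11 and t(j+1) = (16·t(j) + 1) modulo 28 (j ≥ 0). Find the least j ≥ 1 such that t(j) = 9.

Listing terms: t(0) = 11,  t(1) = 9,  t(2) = 5,  t(3) = 25,  t(4) = 9.
Since t(4) = t(1) = 9, the sequence is eventually periodic: after a pre-period of length 1 it cycles with period 3.
The value 9 first appears (with j ≥ 1) at t(1).

1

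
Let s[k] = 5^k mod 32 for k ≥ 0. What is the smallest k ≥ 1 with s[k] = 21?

s[0] = 1, s[1] = 5, s[2] = 25, s[3] = 29, s[4] = 17, s[5] = 21, s[6] = 9, s[7] = 13, s[8] = 1.
Since s[8] = s[0] = 1, the sequence is periodic with period 8.
The value 21 first appears (with k ≥ 1) at s[5].

5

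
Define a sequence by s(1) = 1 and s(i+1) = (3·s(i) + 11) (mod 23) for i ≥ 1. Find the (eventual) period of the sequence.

Computing terms: s(1) = 1; s(2) = 14; s(3) = 7; s(4) = 9; s(5) = 15; s(6) = 10; s(7) = 18; s(8) = 19; s(9) = 22; s(10) = 8; s(11) = 12; s(12) = 1.
The sequence repeats with period 11.

11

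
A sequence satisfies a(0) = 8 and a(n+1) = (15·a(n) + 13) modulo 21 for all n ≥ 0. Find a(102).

4

Computing terms: a(0) = 8,  a(1) = 7,  a(2) = 13,  a(3) = 19,  a(4) = 4,  a(5) = 10,  a(6) = 16,  a(7) = 1,  a(8) = 7.
Since a(8) = a(1) = 7, the sequence is eventually periodic: after a pre-period of length 1 it cycles with period 7.
For n ≥ 1, a(n) depends only on (n - 1) mod 7. (102 - 1) mod 7 = 3, so a(102) = a(4) = 4.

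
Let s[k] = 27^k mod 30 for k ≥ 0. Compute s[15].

3

Computing terms: s[0] = 1; s[1] = 27; s[2] = 9; s[3] = 3; s[4] = 21; s[5] = 27.
Since s[5] = s[1] = 27, the sequence is eventually periodic: after a pre-period of length 1 it cycles with period 4.
For k ≥ 1, s[k] depends only on (k - 1) mod 4. (15 - 1) mod 4 = 2, so s[15] = s[3] = 3.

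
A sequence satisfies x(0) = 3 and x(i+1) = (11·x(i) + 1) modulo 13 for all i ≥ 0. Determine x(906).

2

Computing terms: x(0) = 3; x(1) = 8; x(2) = 11; x(3) = 5; x(4) = 4; x(5) = 6; x(6) = 2; x(7) = 10; x(8) = 7; x(9) = 0; x(10) = 1; x(11) = 12; x(12) = 3.
Since x(12) = x(0) = 3, the sequence is periodic with period 12.
(906 - 0) mod 12 = 6, so x(906) = x(6) = 2.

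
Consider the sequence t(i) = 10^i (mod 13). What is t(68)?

Listing terms: t(0) = 1; t(1) = 10; t(2) = 9; t(3) = 12; t(4) = 3; t(5) = 4; t(6) = 1.
The sequence repeats with period 6.
(68 - 0) mod 6 = 2, so t(68) = t(2) = 9.

9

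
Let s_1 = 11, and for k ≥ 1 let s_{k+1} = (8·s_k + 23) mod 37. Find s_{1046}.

0

Computing terms: s_1 = 11,  s_2 = 0,  s_3 = 23,  s_4 = 22,  s_5 = 14,  s_6 = 24,  s_7 = 30,  s_8 = 4,  s_9 = 18,  s_{10} = 19,  s_{11} = 27,  s_{12} = 17,  s_{13} = 11.
Since s_{13} = s_1 = 11, the sequence is periodic with period 12.
(1046 - 1) mod 12 = 1, so s_{1046} = s_2 = 0.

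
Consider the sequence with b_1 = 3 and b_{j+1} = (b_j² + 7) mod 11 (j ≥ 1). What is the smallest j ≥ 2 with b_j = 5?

b_1 = 3, b_2 = 5, b_3 = 10, b_4 = 8, b_5 = 5.
Since b_5 = b_2 = 5, the sequence is eventually periodic: after a pre-period of length 1 it cycles with period 3.
The value 5 first appears (with j ≥ 2) at b_2.

2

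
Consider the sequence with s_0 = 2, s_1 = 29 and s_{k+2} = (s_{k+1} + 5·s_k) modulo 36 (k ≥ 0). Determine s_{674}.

27

Computing terms: s_0 = 2, s_1 = 29, s_2 = 3, s_3 = 4, s_4 = 19, s_5 = 3, s_6 = 26, s_7 = 5, s_8 = 27, s_9 = 16, s_{10} = 7, s_{11} = 15, s_{12} = 14, s_{13} = 17, s_{14} = 15, s_{15} = 28, s_{16} = 31, s_{17} = 27, s_{18} = 2, s_{19} = 29.
The sequence repeats with period 18.
(674 - 0) mod 18 = 8, so s_{674} = s_8 = 27.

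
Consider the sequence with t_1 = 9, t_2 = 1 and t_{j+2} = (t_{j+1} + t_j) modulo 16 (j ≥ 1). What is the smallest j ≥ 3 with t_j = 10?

t_1 = 9,  t_2 = 1,  t_3 = 10,  t_4 = 11,  t_5 = 5,  t_6 = 0,  t_7 = 5,  t_8 = 5,  t_9 = 10,  t_{10} = 15,  t_{11} = 9,  t_{12} = 8,  t_{13} = 1,  t_{14} = 9,  t_{15} = 10,  t_{16} = 3,  t_{17} = 13,  t_{18} = 0,  t_{19} = 13,  t_{20} = 13,  t_{21} = 10,  t_{22} = 7,  t_{23} = 1,  t_{24} = 8,  t_{25} = 9,  t_{26} = 1.
Since (t_{25}, t_{26}) = (t_1, t_2) = (9, 1) (two consecutive terms determine the rest), the sequence is periodic with period 24.
The value 10 first appears (with j ≥ 3) at t_3.

3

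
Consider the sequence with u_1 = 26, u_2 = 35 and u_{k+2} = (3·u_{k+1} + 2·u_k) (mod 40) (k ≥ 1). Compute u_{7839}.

Computing terms: u_1 = 26, u_2 = 35, u_3 = 37, u_4 = 21, u_5 = 17, u_6 = 13, u_7 = 33, u_8 = 5, u_9 = 1, u_{10} = 13, u_{11} = 1, u_{12} = 29, u_{13} = 9, u_{14} = 5, u_{15} = 33, u_{16} = 29, u_{17} = 33, u_{18} = 37, u_{19} = 17, u_{20} = 5, u_{21} = 9, u_{22} = 37, u_{23} = 9, u_{24} = 21, u_{25} = 1, u_{26} = 5, u_{27} = 17, u_{28} = 21, u_{29} = 17.
Since (u_{28}, u_{29}) = (u_4, u_5) = (21, 17) (two consecutive terms determine the rest), the sequence is eventually periodic: after a pre-period of length 3 it cycles with period 24.
For k ≥ 4, u_k depends only on (k - 4) mod 24. (7839 - 4) mod 24 = 11, so u_{7839} = u_{15} = 33.

33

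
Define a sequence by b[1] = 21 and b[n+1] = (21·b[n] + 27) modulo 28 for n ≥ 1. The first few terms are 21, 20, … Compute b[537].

13

We have b[1] = 21; b[2] = 20; b[3] = 27; b[4] = 6; b[5] = 13; b[6] = 20.
Since b[6] = b[2] = 20, the sequence is eventually periodic: after a pre-period of length 1 it cycles with period 4.
For n ≥ 2, b[n] depends only on (n - 2) mod 4. (537 - 2) mod 4 = 3, so b[537] = b[5] = 13.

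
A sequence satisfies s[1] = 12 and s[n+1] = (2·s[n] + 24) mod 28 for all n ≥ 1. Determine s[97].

12

We have s[1] = 12, s[2] = 20, s[3] = 8, s[4] = 12.
Since s[4] = s[1] = 12, the sequence is periodic with period 3.
(97 - 1) mod 3 = 0, so s[97] = s[1] = 12.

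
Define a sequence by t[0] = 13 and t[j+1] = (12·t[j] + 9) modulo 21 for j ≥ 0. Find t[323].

12

t[0] = 13,  t[1] = 18,  t[2] = 15,  t[3] = 0,  t[4] = 9,  t[5] = 12,  t[6] = 6,  t[7] = 18.
Since t[7] = t[1] = 18, the sequence is eventually periodic: after a pre-period of length 1 it cycles with period 6.
For j ≥ 1, t[j] depends only on (j - 1) mod 6. (323 - 1) mod 6 = 4, so t[323] = t[5] = 12.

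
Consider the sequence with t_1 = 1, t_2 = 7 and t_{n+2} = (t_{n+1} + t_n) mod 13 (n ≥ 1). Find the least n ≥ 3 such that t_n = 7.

t_1 = 1,  t_2 = 7,  t_3 = 8,  t_4 = 2,  t_5 = 10,  t_6 = 12,  t_7 = 9,  t_8 = 8,  t_9 = 4,  t_{10} = 12,  t_{11} = 3,  t_{12} = 2,  t_{13} = 5,  t_{14} = 7,  t_{15} = 12,  t_{16} = 6,  t_{17} = 5,  t_{18} = 11,  t_{19} = 3,  t_{20} = 1,  t_{21} = 4,  t_{22} = 5,  t_{23} = 9,  t_{24} = 1,  t_{25} = 10,  t_{26} = 11,  t_{27} = 8,  t_{28} = 6,  t_{29} = 1,  t_{30} = 7.
The sequence repeats with period 28.
The value 7 first appears (with n ≥ 3) at t_{14}.

14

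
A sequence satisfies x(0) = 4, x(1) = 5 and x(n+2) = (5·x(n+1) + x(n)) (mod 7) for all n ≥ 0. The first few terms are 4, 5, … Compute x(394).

2

x(0) = 4; x(1) = 5; x(2) = 1; x(3) = 3; x(4) = 2; x(5) = 6; x(6) = 4; x(7) = 5.
The sequence repeats with period 6.
So x(394) = x(0 + ((394-0) mod 6)) = x(4) = 2.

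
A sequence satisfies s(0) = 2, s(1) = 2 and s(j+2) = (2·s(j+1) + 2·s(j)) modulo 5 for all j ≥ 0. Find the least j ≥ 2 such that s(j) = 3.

2

We have s(0) = 2; s(1) = 2; s(2) = 3; s(3) = 0; s(4) = 1; s(5) = 2; s(6) = 1; s(7) = 1; s(8) = 4; s(9) = 0; s(10) = 3; s(11) = 1; s(12) = 3; s(13) = 3; s(14) = 2; s(15) = 0; s(16) = 4; s(17) = 3; s(18) = 4; s(19) = 4; s(20) = 1; s(21) = 0; s(22) = 2; s(23) = 4; s(24) = 2; s(25) = 2.
Since (s(24), s(25)) = (s(0), s(1)) = (2, 2) (two consecutive terms determine the rest), the sequence is periodic with period 24.
The value 3 first appears (with j ≥ 2) at s(2).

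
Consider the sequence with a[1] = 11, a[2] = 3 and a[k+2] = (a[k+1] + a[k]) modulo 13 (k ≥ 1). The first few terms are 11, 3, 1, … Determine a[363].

6

Listing terms: a[1] = 11, a[2] = 3, a[3] = 1, a[4] = 4, a[5] = 5, a[6] = 9, a[7] = 1, a[8] = 10, a[9] = 11, a[10] = 8, a[11] = 6, a[12] = 1, a[13] = 7, a[14] = 8, a[15] = 2, a[16] = 10, a[17] = 12, a[18] = 9, a[19] = 8, a[20] = 4, a[21] = 12, a[22] = 3, a[23] = 2, a[24] = 5, a[25] = 7, a[26] = 12, a[27] = 6, a[28] = 5, a[29] = 11, a[30] = 3.
Since (a[29], a[30]) = (a[1], a[2]) = (11, 3) (two consecutive terms determine the rest), the sequence is periodic with period 28.
So a[363] = a[1 + ((363-1) mod 28)] = a[27] = 6.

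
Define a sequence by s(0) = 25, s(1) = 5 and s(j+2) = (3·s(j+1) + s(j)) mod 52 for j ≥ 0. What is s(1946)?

40

We have s(0) = 25; s(1) = 5; s(2) = 40; s(3) = 21; s(4) = 51; s(5) = 18; s(6) = 1; s(7) = 21; s(8) = 12; s(9) = 5; s(10) = 27; s(11) = 34; s(12) = 25; s(13) = 5.
The sequence repeats with period 12.
(1946 - 0) mod 12 = 2, so s(1946) = s(2) = 40.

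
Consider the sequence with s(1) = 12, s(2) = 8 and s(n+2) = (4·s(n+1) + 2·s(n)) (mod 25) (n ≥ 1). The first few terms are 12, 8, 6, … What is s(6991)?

1

s(1) = 12,  s(2) = 8,  s(3) = 6,  s(4) = 15,  s(5) = 22,  s(6) = 18,  s(7) = 16,  s(8) = 0,  s(9) = 7,  s(10) = 3,  s(11) = 1,  s(12) = 10,  s(13) = 17,  s(14) = 13,  s(15) = 11,  s(16) = 20,  s(17) = 2,  s(18) = 23,  s(19) = 21,  s(20) = 5,  s(21) = 12,  s(22) = 8.
The sequence repeats with period 20.
So s(6991) = s(1 + ((6991-1) mod 20)) = s(11) = 1.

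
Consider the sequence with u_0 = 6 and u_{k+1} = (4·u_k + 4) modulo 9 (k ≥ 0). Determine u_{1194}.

Computing terms: u_0 = 6, u_1 = 1, u_2 = 8, u_3 = 0, u_4 = 4, u_5 = 2, u_6 = 3, u_7 = 7, u_8 = 5, u_9 = 6.
The sequence repeats with period 9.
So u_{1194} = u_{0 + ((1194-0) mod 9)} = u_6 = 3.

3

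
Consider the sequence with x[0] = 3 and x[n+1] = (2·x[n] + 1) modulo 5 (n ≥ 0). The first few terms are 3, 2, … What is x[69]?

Computing terms: x[0] = 3; x[1] = 2; x[2] = 0; x[3] = 1; x[4] = 3.
The sequence repeats with period 4.
So x[69] = x[0 + ((69-0) mod 4)] = x[1] = 2.

2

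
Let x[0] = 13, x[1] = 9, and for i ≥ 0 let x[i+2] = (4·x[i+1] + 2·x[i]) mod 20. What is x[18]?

12

Computing terms: x[0] = 13, x[1] = 9, x[2] = 2, x[3] = 6, x[4] = 8, x[5] = 4, x[6] = 12, x[7] = 16, x[8] = 8, x[9] = 4.
Since (x[8], x[9]) = (x[4], x[5]) = (8, 4) (two consecutive terms determine the rest), the sequence is eventually periodic: after a pre-period of length 4 it cycles with period 4.
For i ≥ 4, x[i] depends only on (i - 4) mod 4. (18 - 4) mod 4 = 2, so x[18] = x[6] = 12.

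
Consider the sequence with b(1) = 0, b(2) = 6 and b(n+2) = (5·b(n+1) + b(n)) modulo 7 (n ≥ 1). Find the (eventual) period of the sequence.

6

b(1) = 0, b(2) = 6, b(3) = 2, b(4) = 2, b(5) = 5, b(6) = 6, b(7) = 0, b(8) = 6.
Since (b(7), b(8)) = (b(1), b(2)) = (0, 6) (two consecutive terms determine the rest), the sequence is periodic with period 6.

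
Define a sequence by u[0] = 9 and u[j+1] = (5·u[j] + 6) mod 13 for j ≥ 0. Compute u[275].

11

Listing terms: u[0] = 9; u[1] = 12; u[2] = 1; u[3] = 11; u[4] = 9.
Since u[4] = u[0] = 9, the sequence is periodic with period 4.
So u[275] = u[0 + ((275-0) mod 4)] = u[3] = 11.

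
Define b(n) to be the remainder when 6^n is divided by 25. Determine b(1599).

21

Listing terms: b(1) = 6, b(2) = 11, b(3) = 16, b(4) = 21, b(5) = 1, b(6) = 6.
Since b(6) = b(1) = 6, the sequence is periodic with period 5.
(1599 - 1) mod 5 = 3, so b(1599) = b(4) = 21.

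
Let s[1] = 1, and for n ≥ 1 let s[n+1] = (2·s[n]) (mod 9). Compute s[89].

Listing terms: s[1] = 1, s[2] = 2, s[3] = 4, s[4] = 8, s[5] = 7, s[6] = 5, s[7] = 1.
Since s[7] = s[1] = 1, the sequence is periodic with period 6.
(89 - 1) mod 6 = 4, so s[89] = s[5] = 7.

7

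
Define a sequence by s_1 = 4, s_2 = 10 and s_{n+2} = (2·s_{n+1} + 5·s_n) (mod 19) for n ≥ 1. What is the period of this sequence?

Listing terms: s_1 = 4, s_2 = 10, s_3 = 2, s_4 = 16, s_5 = 4, s_6 = 12, s_7 = 6, s_8 = 15, s_9 = 3, s_{10} = 5, s_{11} = 6, s_{12} = 18, s_{13} = 9, s_{14} = 13, s_{15} = 14, s_{16} = 17, s_{17} = 9, s_{18} = 8, s_{19} = 4, s_{20} = 10.
The sequence repeats with period 18.

18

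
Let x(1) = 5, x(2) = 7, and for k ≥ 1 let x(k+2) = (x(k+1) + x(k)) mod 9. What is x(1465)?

We have x(1) = 5; x(2) = 7; x(3) = 3; x(4) = 1; x(5) = 4; x(6) = 5; x(7) = 0; x(8) = 5; x(9) = 5; x(10) = 1; x(11) = 6; x(12) = 7; x(13) = 4; x(14) = 2; x(15) = 6; x(16) = 8; x(17) = 5; x(18) = 4; x(19) = 0; x(20) = 4; x(21) = 4; x(22) = 8; x(23) = 3; x(24) = 2; x(25) = 5; x(26) = 7.
Since (x(25), x(26)) = (x(1), x(2)) = (5, 7) (two consecutive terms determine the rest), the sequence is periodic with period 24.
(1465 - 1) mod 24 = 0, so x(1465) = x(1) = 5.

5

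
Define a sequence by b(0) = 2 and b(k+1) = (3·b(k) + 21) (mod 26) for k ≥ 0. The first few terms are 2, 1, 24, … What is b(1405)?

b(0) = 2, b(1) = 1, b(2) = 24, b(3) = 15, b(4) = 14, b(5) = 11, b(6) = 2.
Since b(6) = b(0) = 2, the sequence is periodic with period 6.
(1405 - 0) mod 6 = 1, so b(1405) = b(1) = 1.

1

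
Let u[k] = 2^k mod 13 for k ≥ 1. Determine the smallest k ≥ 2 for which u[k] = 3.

4

u[1] = 2, u[2] = 4, u[3] = 8, u[4] = 3, u[5] = 6, u[6] = 12, u[7] = 11, u[8] = 9, u[9] = 5, u[10] = 10, u[11] = 7, u[12] = 1, u[13] = 2.
The sequence repeats with period 12.
The value 3 first appears (with k ≥ 2) at u[4].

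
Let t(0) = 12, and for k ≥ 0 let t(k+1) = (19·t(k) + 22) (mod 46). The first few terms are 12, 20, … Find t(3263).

8

t(0) = 12,  t(1) = 20,  t(2) = 34,  t(3) = 24,  t(4) = 18,  t(5) = 42,  t(6) = 38,  t(7) = 8,  t(8) = 36,  t(9) = 16,  t(10) = 4,  t(11) = 6,  t(12) = 44,  t(13) = 30,  t(14) = 40,  t(15) = 0,  t(16) = 22,  t(17) = 26,  t(18) = 10,  t(19) = 28,  t(20) = 2,  t(21) = 14,  t(22) = 12.
Since t(22) = t(0) = 12, the sequence is periodic with period 22.
(3263 - 0) mod 22 = 7, so t(3263) = t(7) = 8.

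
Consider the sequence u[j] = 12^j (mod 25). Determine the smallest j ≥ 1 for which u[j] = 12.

1

u[0] = 1; u[1] = 12; u[2] = 19; u[3] = 3; u[4] = 11; u[5] = 7; u[6] = 9; u[7] = 8; u[8] = 21; u[9] = 2; u[10] = 24; u[11] = 13; u[12] = 6; u[13] = 22; u[14] = 14; u[15] = 18; u[16] = 16; u[17] = 17; u[18] = 4; u[19] = 23; u[20] = 1.
The sequence repeats with period 20.
The value 12 first appears (with j ≥ 1) at u[1].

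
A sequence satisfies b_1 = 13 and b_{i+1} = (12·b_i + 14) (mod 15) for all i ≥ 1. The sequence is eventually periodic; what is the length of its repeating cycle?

4

We have b_1 = 13,  b_2 = 5,  b_3 = 14,  b_4 = 2,  b_5 = 8,  b_6 = 5.
Since b_6 = b_2 = 5, the sequence is eventually periodic: after a pre-period of length 1 it cycles with period 4.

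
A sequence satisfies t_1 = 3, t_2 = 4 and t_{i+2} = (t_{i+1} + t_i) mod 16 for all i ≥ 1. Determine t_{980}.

Computing terms: t_1 = 3, t_2 = 4, t_3 = 7, t_4 = 11, t_5 = 2, t_6 = 13, t_7 = 15, t_8 = 12, t_9 = 11, t_{10} = 7, t_{11} = 2, t_{12} = 9, t_{13} = 11, t_{14} = 4, t_{15} = 15, t_{16} = 3, t_{17} = 2, t_{18} = 5, t_{19} = 7, t_{20} = 12, t_{21} = 3, t_{22} = 15, t_{23} = 2, t_{24} = 1, t_{25} = 3, t_{26} = 4.
Since (t_{25}, t_{26}) = (t_1, t_2) = (3, 4) (two consecutive terms determine the rest), the sequence is periodic with period 24.
So t_{980} = t_{1 + ((980-1) mod 24)} = t_{20} = 12.

12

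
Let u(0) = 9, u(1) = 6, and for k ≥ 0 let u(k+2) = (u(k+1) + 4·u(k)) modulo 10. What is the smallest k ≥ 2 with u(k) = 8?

5

u(0) = 9, u(1) = 6, u(2) = 2, u(3) = 6, u(4) = 4, u(5) = 8, u(6) = 4, u(7) = 6, u(8) = 2.
Since (u(7), u(8)) = (u(1), u(2)) = (6, 2) (two consecutive terms determine the rest), the sequence is eventually periodic: after a pre-period of length 1 it cycles with period 6.
The value 8 first appears (with k ≥ 2) at u(5).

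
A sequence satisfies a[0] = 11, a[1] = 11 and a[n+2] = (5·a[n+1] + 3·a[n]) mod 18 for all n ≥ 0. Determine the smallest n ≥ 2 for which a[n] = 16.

2

Computing terms: a[0] = 11; a[1] = 11; a[2] = 16; a[3] = 5; a[4] = 1; a[5] = 2; a[6] = 13; a[7] = 17; a[8] = 16; a[9] = 5.
Since (a[8], a[9]) = (a[2], a[3]) = (16, 5) (two consecutive terms determine the rest), the sequence is eventually periodic: after a pre-period of length 2 it cycles with period 6.
The value 16 first appears (with n ≥ 2) at a[2].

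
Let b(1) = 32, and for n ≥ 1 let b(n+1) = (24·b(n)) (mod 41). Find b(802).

Listing terms: b(1) = 32; b(2) = 30; b(3) = 23; b(4) = 19; b(5) = 5; b(6) = 38; b(7) = 10; b(8) = 35; b(9) = 20; b(10) = 29; b(11) = 40; b(12) = 17; b(13) = 39; b(14) = 34; b(15) = 37; b(16) = 27; b(17) = 33; b(18) = 13; b(19) = 25; b(20) = 26; b(21) = 9; b(22) = 11; b(23) = 18; b(24) = 22; b(25) = 36; b(26) = 3; b(27) = 31; b(28) = 6; b(29) = 21; b(30) = 12; b(31) = 1; b(32) = 24; b(33) = 2; b(34) = 7; b(35) = 4; b(36) = 14; b(37) = 8; b(38) = 28; b(39) = 16; b(40) = 15; b(41) = 32.
Since b(41) = b(1) = 32, the sequence is periodic with period 40.
So b(802) = b(1 + ((802-1) mod 40)) = b(2) = 30.

30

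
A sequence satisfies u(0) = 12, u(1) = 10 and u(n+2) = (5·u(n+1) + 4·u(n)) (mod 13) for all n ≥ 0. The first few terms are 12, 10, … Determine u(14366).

7

Computing terms: u(0) = 12, u(1) = 10, u(2) = 7, u(3) = 10, u(4) = 0, u(5) = 1, u(6) = 5, u(7) = 3, u(8) = 9, u(9) = 5, u(10) = 9, u(11) = 0, u(12) = 10, u(13) = 11, u(14) = 4, u(15) = 12, u(16) = 11, u(17) = 12, u(18) = 0, u(19) = 9, u(20) = 6, u(21) = 1, u(22) = 3, u(23) = 6, u(24) = 3, u(25) = 0, u(26) = 12, u(27) = 8, u(28) = 10, u(29) = 4, u(30) = 8, u(31) = 4, u(32) = 0, u(33) = 3, u(34) = 2, u(35) = 9, u(36) = 1, u(37) = 2, u(38) = 1, u(39) = 0, u(40) = 4, u(41) = 7, u(42) = 12, u(43) = 10.
The sequence repeats with period 42.
So u(14366) = u(0 + ((14366-0) mod 42)) = u(2) = 7.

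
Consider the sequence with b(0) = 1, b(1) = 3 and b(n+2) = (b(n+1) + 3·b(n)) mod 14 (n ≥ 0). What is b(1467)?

b(0) = 1, b(1) = 3, b(2) = 6, b(3) = 1, b(4) = 5, b(5) = 8, b(6) = 9, b(7) = 5, b(8) = 4, b(9) = 5, b(10) = 3, b(11) = 4, b(12) = 13, b(13) = 11, b(14) = 8, b(15) = 13, b(16) = 9, b(17) = 6, b(18) = 5, b(19) = 9, b(20) = 10, b(21) = 9, b(22) = 11, b(23) = 10, b(24) = 1, b(25) = 3.
Since (b(24), b(25)) = (b(0), b(1)) = (1, 3) (two consecutive terms determine the rest), the sequence is periodic with period 24.
(1467 - 0) mod 24 = 3, so b(1467) = b(3) = 1.

1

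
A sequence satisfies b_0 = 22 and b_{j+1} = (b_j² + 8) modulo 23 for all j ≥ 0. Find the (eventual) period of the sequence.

5

We have b_0 = 22; b_1 = 9; b_2 = 20; b_3 = 17; b_4 = 21; b_5 = 12; b_6 = 14; b_7 = 20.
Since b_7 = b_2 = 20, the sequence is eventually periodic: after a pre-period of length 2 it cycles with period 5.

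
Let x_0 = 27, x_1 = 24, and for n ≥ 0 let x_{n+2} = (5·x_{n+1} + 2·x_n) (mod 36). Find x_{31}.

We have x_0 = 27,  x_1 = 24,  x_2 = 30,  x_3 = 18,  x_4 = 6,  x_5 = 30,  x_6 = 18.
Since (x_5, x_6) = (x_2, x_3) = (30, 18) (two consecutive terms determine the rest), the sequence is eventually periodic: after a pre-period of length 2 it cycles with period 3.
For n ≥ 2, x_n depends only on (n - 2) mod 3. (31 - 2) mod 3 = 2, so x_{31} = x_4 = 6.

6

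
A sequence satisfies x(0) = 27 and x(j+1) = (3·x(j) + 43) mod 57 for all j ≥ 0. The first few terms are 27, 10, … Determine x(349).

x(0) = 27, x(1) = 10, x(2) = 16, x(3) = 34, x(4) = 31, x(5) = 22, x(6) = 52, x(7) = 28, x(8) = 13, x(9) = 25, x(10) = 4, x(11) = 55, x(12) = 37, x(13) = 40, x(14) = 49, x(15) = 19, x(16) = 43, x(17) = 1, x(18) = 46, x(19) = 10.
Since x(19) = x(1) = 10, the sequence is eventually periodic: after a pre-period of length 1 it cycles with period 18.
For j ≥ 1, x(j) depends only on (j - 1) mod 18. (349 - 1) mod 18 = 6, so x(349) = x(7) = 28.

28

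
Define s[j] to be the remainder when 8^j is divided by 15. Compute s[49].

Computing terms: s[0] = 1; s[1] = 8; s[2] = 4; s[3] = 2; s[4] = 1.
The sequence repeats with period 4.
(49 - 0) mod 4 = 1, so s[49] = s[1] = 8.

8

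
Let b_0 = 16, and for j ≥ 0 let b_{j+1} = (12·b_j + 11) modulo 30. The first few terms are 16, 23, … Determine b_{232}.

11

b_0 = 16; b_1 = 23; b_2 = 17; b_3 = 5; b_4 = 11; b_5 = 23.
Since b_5 = b_1 = 23, the sequence is eventually periodic: after a pre-period of length 1 it cycles with period 4.
For j ≥ 1, b_j depends only on (j - 1) mod 4. (232 - 1) mod 4 = 3, so b_{232} = b_4 = 11.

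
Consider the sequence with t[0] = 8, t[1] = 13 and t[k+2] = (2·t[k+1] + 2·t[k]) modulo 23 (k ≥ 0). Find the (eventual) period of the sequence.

We have t[0] = 8; t[1] = 13; t[2] = 19; t[3] = 18; t[4] = 5; t[5] = 0; t[6] = 10; t[7] = 20; t[8] = 14; t[9] = 22; t[10] = 3; t[11] = 4; t[12] = 14; t[13] = 13; t[14] = 8; t[15] = 19; t[16] = 8; t[17] = 8; t[18] = 9; t[19] = 11; t[20] = 17; t[21] = 10; t[22] = 8; t[23] = 13.
The sequence repeats with period 22.

22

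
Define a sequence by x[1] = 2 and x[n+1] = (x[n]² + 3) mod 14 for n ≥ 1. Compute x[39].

10

Listing terms: x[1] = 2,  x[2] = 7,  x[3] = 10,  x[4] = 5,  x[5] = 0,  x[6] = 3,  x[7] = 12,  x[8] = 7.
Since x[8] = x[2] = 7, the sequence is eventually periodic: after a pre-period of length 1 it cycles with period 6.
For n ≥ 2, x[n] depends only on (n - 2) mod 6. (39 - 2) mod 6 = 1, so x[39] = x[3] = 10.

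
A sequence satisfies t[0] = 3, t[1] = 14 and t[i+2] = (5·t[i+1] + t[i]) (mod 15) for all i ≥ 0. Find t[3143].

We have t[0] = 3, t[1] = 14, t[2] = 13, t[3] = 4, t[4] = 3, t[5] = 4, t[6] = 8, t[7] = 14, t[8] = 3, t[9] = 14.
The sequence repeats with period 8.
So t[3143] = t[0 + ((3143-0) mod 8)] = t[7] = 14.

14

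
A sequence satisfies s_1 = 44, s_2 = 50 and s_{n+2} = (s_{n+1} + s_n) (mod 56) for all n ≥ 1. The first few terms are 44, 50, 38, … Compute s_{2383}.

52

Computing terms: s_1 = 44, s_2 = 50, s_3 = 38, s_4 = 32, s_5 = 14, s_6 = 46, s_7 = 4, s_8 = 50, s_9 = 54, s_{10} = 48, s_{11} = 46, s_{12} = 38, s_{13} = 28, s_{14} = 10, s_{15} = 38, s_{16} = 48, s_{17} = 30, s_{18} = 22, s_{19} = 52, s_{20} = 18, s_{21} = 14, s_{22} = 32, s_{23} = 46, s_{24} = 22, s_{25} = 12, s_{26} = 34, s_{27} = 46, s_{28} = 24, s_{29} = 14, s_{30} = 38, s_{31} = 52, s_{32} = 34, s_{33} = 30, s_{34} = 8, s_{35} = 38, s_{36} = 46, s_{37} = 28, s_{38} = 18, s_{39} = 46, s_{40} = 8, s_{41} = 54, s_{42} = 6, s_{43} = 4, s_{44} = 10, s_{45} = 14, s_{46} = 24, s_{47} = 38, s_{48} = 6, s_{49} = 44, s_{50} = 50.
Since (s_{49}, s_{50}) = (s_1, s_2) = (44, 50) (two consecutive terms determine the rest), the sequence is periodic with period 48.
(2383 - 1) mod 48 = 30, so s_{2383} = s_{31} = 52.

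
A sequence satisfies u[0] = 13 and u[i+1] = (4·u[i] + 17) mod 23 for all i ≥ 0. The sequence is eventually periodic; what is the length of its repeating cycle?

u[0] = 13, u[1] = 0, u[2] = 17, u[3] = 16, u[4] = 12, u[5] = 19, u[6] = 1, u[7] = 21, u[8] = 9, u[9] = 7, u[10] = 22, u[11] = 13.
The sequence repeats with period 11.

11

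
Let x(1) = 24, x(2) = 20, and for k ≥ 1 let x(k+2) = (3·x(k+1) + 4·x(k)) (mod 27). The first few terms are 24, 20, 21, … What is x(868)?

8

Computing terms: x(1) = 24,  x(2) = 20,  x(3) = 21,  x(4) = 8,  x(5) = 0,  x(6) = 5,  x(7) = 15,  x(8) = 11,  x(9) = 12,  x(10) = 26,  x(11) = 18,  x(12) = 23,  x(13) = 6,  x(14) = 2,  x(15) = 3,  x(16) = 17,  x(17) = 9,  x(18) = 14,  x(19) = 24,  x(20) = 20.
The sequence repeats with period 18.
(868 - 1) mod 18 = 3, so x(868) = x(4) = 8.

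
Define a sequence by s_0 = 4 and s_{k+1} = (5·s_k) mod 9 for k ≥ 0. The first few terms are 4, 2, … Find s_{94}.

We have s_0 = 4,  s_1 = 2,  s_2 = 1,  s_3 = 5,  s_4 = 7,  s_5 = 8,  s_6 = 4.
Since s_6 = s_0 = 4, the sequence is periodic with period 6.
So s_{94} = s_{0 + ((94-0) mod 6)} = s_4 = 7.

7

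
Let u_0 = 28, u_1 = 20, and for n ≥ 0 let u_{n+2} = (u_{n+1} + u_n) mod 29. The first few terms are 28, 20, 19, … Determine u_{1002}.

u_0 = 28,  u_1 = 20,  u_2 = 19,  u_3 = 10,  u_4 = 0,  u_5 = 10,  u_6 = 10,  u_7 = 20,  u_8 = 1,  u_9 = 21,  u_{10} = 22,  u_{11} = 14,  u_{12} = 7,  u_{13} = 21,  u_{14} = 28,  u_{15} = 20.
Since (u_{14}, u_{15}) = (u_0, u_1) = (28, 20) (two consecutive terms determine the rest), the sequence is periodic with period 14.
(1002 - 0) mod 14 = 8, so u_{1002} = u_8 = 1.

1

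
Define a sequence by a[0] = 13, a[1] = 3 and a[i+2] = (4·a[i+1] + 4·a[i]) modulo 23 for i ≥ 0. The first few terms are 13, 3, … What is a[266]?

a[0] = 13, a[1] = 3, a[2] = 18, a[3] = 15, a[4] = 17, a[5] = 13, a[6] = 5, a[7] = 3, a[8] = 9, a[9] = 2, a[10] = 21, a[11] = 0, a[12] = 15, a[13] = 14, a[14] = 1, a[15] = 14, a[16] = 14, a[17] = 20, a[18] = 21, a[19] = 3, a[20] = 4, a[21] = 5, a[22] = 13, a[23] = 3.
The sequence repeats with period 22.
(266 - 0) mod 22 = 2, so a[266] = a[2] = 18.

18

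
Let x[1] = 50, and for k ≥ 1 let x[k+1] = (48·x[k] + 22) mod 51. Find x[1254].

Computing terms: x[1] = 50, x[2] = 25, x[3] = 49, x[4] = 28, x[5] = 40, x[6] = 4, x[7] = 10, x[8] = 43, x[9] = 46, x[10] = 37, x[11] = 13, x[12] = 34, x[13] = 22, x[14] = 7, x[15] = 1, x[16] = 19, x[17] = 16, x[18] = 25.
Since x[18] = x[2] = 25, the sequence is eventually periodic: after a pre-period of length 1 it cycles with period 16.
For k ≥ 2, x[k] depends only on (k - 2) mod 16. (1254 - 2) mod 16 = 4, so x[1254] = x[6] = 4.

4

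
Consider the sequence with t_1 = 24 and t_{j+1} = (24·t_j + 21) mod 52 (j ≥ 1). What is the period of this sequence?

Computing terms: t_1 = 24,  t_2 = 25,  t_3 = 49,  t_4 = 1,  t_5 = 45,  t_6 = 9,  t_7 = 29,  t_8 = 41,  t_9 = 17,  t_{10} = 13,  t_{11} = 21,  t_{12} = 5,  t_{13} = 37,  t_{14} = 25.
Since t_{14} = t_2 = 25, the sequence is eventually periodic: after a pre-period of length 1 it cycles with period 12.

12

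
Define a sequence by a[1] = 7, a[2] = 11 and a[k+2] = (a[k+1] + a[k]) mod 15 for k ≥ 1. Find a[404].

14

We have a[1] = 7; a[2] = 11; a[3] = 3; a[4] = 14; a[5] = 2; a[6] = 1; a[7] = 3; a[8] = 4; a[9] = 7; a[10] = 11.
The sequence repeats with period 8.
(404 - 1) mod 8 = 3, so a[404] = a[4] = 14.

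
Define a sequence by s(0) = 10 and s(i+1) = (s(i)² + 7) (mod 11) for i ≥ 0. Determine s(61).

s(0) = 10; s(1) = 8; s(2) = 5; s(3) = 10.
The sequence repeats with period 3.
So s(61) = s(0 + ((61-0) mod 3)) = s(1) = 8.

8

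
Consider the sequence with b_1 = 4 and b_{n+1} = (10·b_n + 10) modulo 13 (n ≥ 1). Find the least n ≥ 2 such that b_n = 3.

3

Listing terms: b_1 = 4, b_2 = 11, b_3 = 3, b_4 = 1, b_5 = 7, b_6 = 2, b_7 = 4.
Since b_7 = b_1 = 4, the sequence is periodic with period 6.
The value 3 first appears (with n ≥ 2) at b_3.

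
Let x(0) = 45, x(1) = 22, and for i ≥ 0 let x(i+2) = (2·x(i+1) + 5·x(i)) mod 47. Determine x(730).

Listing terms: x(0) = 45; x(1) = 22; x(2) = 34; x(3) = 37; x(4) = 9; x(5) = 15; x(6) = 28; x(7) = 37; x(8) = 26; x(9) = 2; x(10) = 40; x(11) = 43; x(12) = 4; x(13) = 35; x(14) = 43; x(15) = 26; x(16) = 32; x(17) = 6; x(18) = 31; x(19) = 45; x(20) = 10; x(21) = 10; x(22) = 23; x(23) = 2; x(24) = 25; x(25) = 13; x(26) = 10; x(27) = 38; x(28) = 32; x(29) = 19; x(30) = 10; x(31) = 21; x(32) = 45; x(33) = 7; x(34) = 4; x(35) = 43; x(36) = 12; x(37) = 4; x(38) = 21; x(39) = 15; x(40) = 41; x(41) = 16; x(42) = 2; x(43) = 37; x(44) = 37; x(45) = 24; x(46) = 45; x(47) = 22.
The sequence repeats with period 46.
(730 - 0) mod 46 = 40, so x(730) = x(40) = 41.

41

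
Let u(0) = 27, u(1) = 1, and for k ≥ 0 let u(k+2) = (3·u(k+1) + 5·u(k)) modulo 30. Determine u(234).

3

We have u(0) = 27,  u(1) = 1,  u(2) = 18,  u(3) = 29,  u(4) = 27,  u(5) = 16,  u(6) = 3,  u(7) = 29,  u(8) = 12,  u(9) = 1,  u(10) = 3,  u(11) = 14,  u(12) = 27,  u(13) = 1.
The sequence repeats with period 12.
So u(234) = u(0 + ((234-0) mod 12)) = u(6) = 3.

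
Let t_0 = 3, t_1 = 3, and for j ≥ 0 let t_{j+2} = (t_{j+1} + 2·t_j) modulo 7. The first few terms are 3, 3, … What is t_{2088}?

t_0 = 3; t_1 = 3; t_2 = 2; t_3 = 1; t_4 = 5; t_5 = 0; t_6 = 3; t_7 = 3.
Since (t_6, t_7) = (t_0, t_1) = (3, 3) (two consecutive terms determine the rest), the sequence is periodic with period 6.
(2088 - 0) mod 6 = 0, so t_{2088} = t_0 = 3.

3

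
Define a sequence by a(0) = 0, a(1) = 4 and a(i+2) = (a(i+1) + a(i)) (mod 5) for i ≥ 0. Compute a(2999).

4

We have a(0) = 0,  a(1) = 4,  a(2) = 4,  a(3) = 3,  a(4) = 2,  a(5) = 0,  a(6) = 2,  a(7) = 2,  a(8) = 4,  a(9) = 1,  a(10) = 0,  a(11) = 1,  a(12) = 1,  a(13) = 2,  a(14) = 3,  a(15) = 0,  a(16) = 3,  a(17) = 3,  a(18) = 1,  a(19) = 4,  a(20) = 0,  a(21) = 4.
Since (a(20), a(21)) = (a(0), a(1)) = (0, 4) (two consecutive terms determine the rest), the sequence is periodic with period 20.
(2999 - 0) mod 20 = 19, so a(2999) = a(19) = 4.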